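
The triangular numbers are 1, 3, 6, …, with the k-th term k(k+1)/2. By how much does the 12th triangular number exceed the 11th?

Consecutive triangular numbers differ by n: T_{12} − T_{11} = 12.

12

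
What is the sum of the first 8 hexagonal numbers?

372

Σ i(2i−1) = 2Σi² − Σi over i = 1..8.
Σi = 36 and Σi² = 204.
2·204 − 1·36 = 372.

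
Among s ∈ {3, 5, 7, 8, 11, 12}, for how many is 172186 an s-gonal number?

1

s = 3: P(3, 586) = 171991 and P(3, 587) = 172578; 172186 is not s-gonal.
s = 5: P(5, 338) = 171197 and P(5, 339) = 172212; 172186 is not s-gonal.
s = 7: P(7, 262) = 171217 and P(7, 263) = 172528; 172186 is not s-gonal.
s = 8: P(8, 239) = 170885 and P(8, 240) = 172320; 172186 is not s-gonal.
s = 11: P(11, 196) = 172186. ✓
s = 12: P(12, 185) = 170385 and P(12, 186) = 172236; 172186 is not s-gonal.
Hits: s ∈ {11} → 1.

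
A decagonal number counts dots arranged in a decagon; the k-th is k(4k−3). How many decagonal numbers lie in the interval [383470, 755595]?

126

The n-th decagonal number is n(4n−3).
Smallest index with value ≥ 383470: n = 310 (giving 383470).
Largest index with value ≤ 755595: n = 435 (giving 755595).
Indices 310 through 435: 126 terms.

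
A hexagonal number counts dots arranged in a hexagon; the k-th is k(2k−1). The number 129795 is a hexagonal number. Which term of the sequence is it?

255

Set n(2n−1) = 129795, giving 2n² − n − 129795 = 0.
So n = (1 + 1019) / 4 = 1020/4 = 255.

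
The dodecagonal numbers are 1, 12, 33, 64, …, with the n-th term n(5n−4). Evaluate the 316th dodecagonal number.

The 316th dodecagonal number is n(5n−4) with n = 316.
316·(5·316 − 4) = 316·1576 = 498016.

498016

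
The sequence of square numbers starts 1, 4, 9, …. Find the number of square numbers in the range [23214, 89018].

146

The n-th square number is n².
Smallest index with value ≥ 23214: n = 153 (giving 23409).
Largest index with value ≤ 89018: n = 298 (giving 88804).
Indices 153 through 298: 146 terms.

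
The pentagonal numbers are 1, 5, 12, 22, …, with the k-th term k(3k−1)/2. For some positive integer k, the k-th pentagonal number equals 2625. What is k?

42

Set n(3n−1)/2 = 2625, giving 3n² − n − 5250 = 0.
The discriminant is 1 + 24·2625 = 63001, and √63001 = 251.
So n = (1 + 251) / 6 = 252/6 = 42.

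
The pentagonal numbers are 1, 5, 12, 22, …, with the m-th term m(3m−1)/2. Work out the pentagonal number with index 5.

35

The 5th pentagonal number is n(3n−1)/2 with n = 5.
5·(3·5 − 1)/2 = 5·14/2 = 5·7 = 35.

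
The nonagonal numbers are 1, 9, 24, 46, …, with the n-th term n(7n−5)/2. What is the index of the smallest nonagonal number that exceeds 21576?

79

Solve n(7n−5)/2 > 21576 for integer n.
The largest n with value ≤ 21576 is 78 (since 21099 ≤ 21576 < 21646), so the first above is n = 79, value 21646.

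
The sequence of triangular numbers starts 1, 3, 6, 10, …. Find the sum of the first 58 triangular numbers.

34220

Σ i(i+1)/2 = (Σi² + Σi) / 2 over i = 1..58.
Σi = 1711 and Σi² = 66729.
(1·66729 + 1·1711) / 2 = 68440/2 = 34220.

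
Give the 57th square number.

3249

The 57th square number is n² with n = 57.
57² = 3249.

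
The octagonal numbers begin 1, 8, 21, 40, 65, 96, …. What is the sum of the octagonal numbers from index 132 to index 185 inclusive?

Σ i(3i−2) = 3Σi² − 2Σi over i = 132..185.
Σi = 17205 − 8646 = 8559 and Σi² = 2127685 − 757966 = 1369719.
3·1369719 − 2·8559 = 4092039.

4092039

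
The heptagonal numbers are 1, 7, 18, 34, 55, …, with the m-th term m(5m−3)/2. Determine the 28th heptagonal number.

28·(5·28 − 3)/2 = 28·137/2 = 1918.

1918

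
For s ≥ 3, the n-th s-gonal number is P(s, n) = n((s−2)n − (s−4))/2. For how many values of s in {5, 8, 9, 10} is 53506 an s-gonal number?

s = 5: P(5, 189) = 53487 and P(5, 190) = 54055; 53506 is not s-gonal.
s = 8: P(8, 133) = 52801 and P(8, 134) = 53600; 53506 is not s-gonal.
s = 9: P(9, 124) = 53506. ✓
s = 10: P(10, 116) = 53476 and P(10, 117) = 54405; 53506 is not s-gonal.
Hits: s ∈ {9} → 1.

1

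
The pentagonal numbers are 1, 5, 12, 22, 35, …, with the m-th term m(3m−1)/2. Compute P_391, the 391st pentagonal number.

229126

391·(3·391 − 1)/2 = 391·1172/2 = 391·586 = 229126.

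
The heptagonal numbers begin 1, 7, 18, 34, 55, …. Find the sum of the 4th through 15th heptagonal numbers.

2894

Σ i(5i−3)/2 = (5Σi² − 3Σi) / 2 over i = 4..15.
Σi = 120 − 6 = 114 and Σi² = 1240 − 14 = 1226.
(5·1226 − 3·114) / 2 = 5788/2 = 2894.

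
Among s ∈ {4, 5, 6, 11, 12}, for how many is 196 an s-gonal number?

2

s = 4: P(4, 14) = 196. ✓
s = 5: P(5, 11) = 176 and P(5, 12) = 210; 196 is not s-gonal.
s = 6: P(6, 10) = 190 and P(6, 11) = 231; 196 is not s-gonal.
s = 11: P(11, 7) = 196. ✓
s = 12: P(12, 6) = 156 and P(12, 7) = 217; 196 is not s-gonal.
Hits: s ∈ {4, 11} → 2.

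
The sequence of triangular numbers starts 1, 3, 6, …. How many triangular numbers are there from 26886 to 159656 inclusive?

333

The n-th triangular number is n(n+1)/2.
Smallest index with value ≥ 26886: n = 232 (giving 27028).
Largest index with value ≤ 159656: n = 564 (giving 159330).
Indices 232 through 564: 333 terms.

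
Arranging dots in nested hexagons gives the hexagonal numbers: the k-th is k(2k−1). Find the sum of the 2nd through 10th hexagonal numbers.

Σ i(2i−1) = 2Σi² − Σi over i = 2..10.
Σi = 55 − 1 = 54 and Σi² = 385 − 1 = 384.
2·384 − 1·54 = 714.

714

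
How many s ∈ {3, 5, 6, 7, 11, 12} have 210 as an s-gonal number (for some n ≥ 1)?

s = 3: P(3, 20) = 210. ✓
s = 5: P(5, 12) = 210. ✓
s = 6: P(6, 10) = 190 and P(6, 11) = 231; 210 is not s-gonal.
s = 7: P(7, 9) = 189 and P(7, 10) = 235; 210 is not s-gonal.
s = 11: P(11, 7) = 196 and P(11, 8) = 260; 210 is not s-gonal.
s = 12: P(12, 6) = 156 and P(12, 7) = 217; 210 is not s-gonal.
Hits: s ∈ {3, 5} → 2.

2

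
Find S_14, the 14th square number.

196

The 14th square number is n² with n = 14.
14² = 196.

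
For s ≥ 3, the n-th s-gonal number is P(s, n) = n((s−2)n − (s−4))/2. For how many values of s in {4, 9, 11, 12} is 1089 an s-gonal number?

s = 4: P(4, 33) = 1089. ✓
s = 9: P(9, 18) = 1089. ✓
s = 11: P(11, 15) = 960 and P(11, 16) = 1096; 1089 is not s-gonal.
s = 12: P(12, 15) = 1065 and P(12, 16) = 1216; 1089 is not s-gonal.
Hits: s ∈ {4, 9} → 2.

2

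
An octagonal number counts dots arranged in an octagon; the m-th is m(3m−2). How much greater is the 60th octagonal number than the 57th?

1047

60·(3·60 − 2) = 10680 and 57·(3·57 − 2) = 9633.
Difference: 10680 − 9633 = 1047.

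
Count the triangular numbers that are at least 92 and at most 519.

The n-th triangular number is n(n+1)/2.
Smallest index with value ≥ 92: n = 14 (giving 105).
Largest index with value ≤ 519: n = 31 (giving 496).
Indices 14 through 31: 18 terms.

18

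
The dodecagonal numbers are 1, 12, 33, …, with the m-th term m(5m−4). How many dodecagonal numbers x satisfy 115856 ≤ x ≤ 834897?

257

The n-th dodecagonal number is n(5n−4).
Smallest index with value ≥ 115856: n = 153 (giving 116433).
Largest index with value ≤ 834897: n = 409 (giving 834769).
Indices 153 through 409: 257 terms.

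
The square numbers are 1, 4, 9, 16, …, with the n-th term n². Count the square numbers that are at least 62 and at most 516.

15

The n-th square number is n².
Smallest index with value ≥ 62: n = 8 (giving 64).
Largest index with value ≤ 516: n = 22 (giving 484).
Indices 8 through 22: 15 terms.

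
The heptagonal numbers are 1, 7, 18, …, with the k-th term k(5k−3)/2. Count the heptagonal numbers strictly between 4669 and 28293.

The n-th heptagonal number is n(5n−3)/2.
Smallest index with value > 4669: n = 44 (giving 4774).
Largest index with value < 28293: n = 106 (giving 27931).
Indices 44 through 106: 63 terms.

63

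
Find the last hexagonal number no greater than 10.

6

Solve n(2n−1) ≤ 10 for integer n.
n = 2 gives 6 ≤ 10, while n = 3 gives 15 > 10; so the answer is 6.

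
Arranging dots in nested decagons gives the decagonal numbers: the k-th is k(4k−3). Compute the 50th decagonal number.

The 50th decagonal number is n(4n−3) with n = 50.
50·(4·50 − 3) = 50·197 = 9850.

9850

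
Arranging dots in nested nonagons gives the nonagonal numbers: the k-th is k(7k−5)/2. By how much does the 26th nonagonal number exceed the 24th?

26·(7·26 − 5)/2 = 2301 and 24·(7·24 − 5)/2 = 1956.
Difference: 2301 − 1956 = 345.

345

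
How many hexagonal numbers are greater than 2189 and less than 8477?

32

The n-th hexagonal number is n(2n−1).
Smallest index with value > 2189: n = 34 (giving 2278).
Largest index with value < 8477: n = 65 (giving 8385).
Indices 34 through 65: 32 terms.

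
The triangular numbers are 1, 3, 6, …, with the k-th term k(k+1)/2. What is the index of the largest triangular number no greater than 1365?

Solve n(n+1)/2 ≤ 1365 for integer n.
n = 51 gives 1326 ≤ 1365, while n = 52 gives 1378 > 1365; so the answer is index 51.

51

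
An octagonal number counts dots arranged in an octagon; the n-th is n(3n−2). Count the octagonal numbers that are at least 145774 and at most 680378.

256

The n-th octagonal number is n(3n−2).
Smallest index with value ≥ 145774: n = 221 (giving 146081).
Largest index with value ≤ 680378: n = 476 (giving 678776).
Indices 221 through 476: 256 terms.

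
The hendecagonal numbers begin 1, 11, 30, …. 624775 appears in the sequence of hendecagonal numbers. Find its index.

373

Set n(9n−7)/2 = 624775, giving 9n² − 7n − 1249550 = 0.
The discriminant is 49 + 72·624775 = 44983849, and √44983849 = 6707.
So n = (7 + 6707) / 18 = 6714/18 = 373.
Check: 373·(9·373 − 7)/2 = 624775. ✓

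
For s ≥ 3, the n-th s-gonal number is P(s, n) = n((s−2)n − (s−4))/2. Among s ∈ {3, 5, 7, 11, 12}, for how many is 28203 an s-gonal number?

1

s = 3: P(3, 237) = 28203. ✓
s = 5: P(5, 137) = 28085 and P(5, 138) = 28497; 28203 is not s-gonal.
s = 7: P(7, 106) = 27931 and P(7, 107) = 28462; 28203 is not s-gonal.
s = 11: P(11, 79) = 27808 and P(11, 80) = 28520; 28203 is not s-gonal.
s = 12: P(12, 75) = 27825 and P(12, 76) = 28576; 28203 is not s-gonal.
Hits: s ∈ {3} → 1.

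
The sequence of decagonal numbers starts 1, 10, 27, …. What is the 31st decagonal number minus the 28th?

31·(4·31 − 3) = 3751 and 28·(4·28 − 3) = 3052.
Difference: 3751 − 3052 = 699.

699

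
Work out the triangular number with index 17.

17·18/2 = 306/2 = 153.

153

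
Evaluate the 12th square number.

The 12th square number is n² with n = 12.
12² = 144.

144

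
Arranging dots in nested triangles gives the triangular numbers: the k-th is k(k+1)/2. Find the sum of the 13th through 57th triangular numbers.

32145

Σ i(i+1)/2 = (Σi² + Σi) / 2 over i = 13..57.
Σi = 1653 − 78 = 1575 and Σi² = 63365 − 650 = 62715.
(1·62715 + 1·1575) / 2 = 64290/2 = 32145.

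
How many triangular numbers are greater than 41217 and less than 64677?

The n-th triangular number is n(n+1)/2.
Smallest index with value > 41217: n = 287 (giving 41328).
Largest index with value < 64677: n = 359 (giving 64620).
Indices 287 through 359: 73 terms.

73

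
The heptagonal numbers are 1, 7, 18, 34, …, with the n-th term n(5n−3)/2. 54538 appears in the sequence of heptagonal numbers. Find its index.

Set n(5n−3)/2 = 54538, giving 5n² − 3n − 109076 = 0.
So n = (3 + 1477) / 10 = 1480/10 = 148.
Check: 148·(5·148 − 3)/2 = 54538. ✓

148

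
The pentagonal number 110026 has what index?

271

Set n(3n−1)/2 = 110026, giving 3n² − n − 220052 = 0.
The discriminant is 1 + 24·110026 = 2640625, and √2640625 = 1625.
So n = (1 + 1625) / 6 = 1626/6 = 271.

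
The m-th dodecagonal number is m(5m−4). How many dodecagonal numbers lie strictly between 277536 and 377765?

39

The n-th dodecagonal number is n(5n−4).
Smallest index with value > 277536: n = 237 (giving 279897).
Largest index with value < 377765: n = 275 (giving 377025).
Indices 237 through 275: 39 terms.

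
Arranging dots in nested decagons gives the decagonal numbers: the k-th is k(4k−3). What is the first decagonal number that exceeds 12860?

Solve n(4n−3) > 12860 for integer n.
The largest n with value ≤ 12860 is 57 (since 12825 ≤ 12860 < 13282), so the first above is n = 58, value 13282.

13282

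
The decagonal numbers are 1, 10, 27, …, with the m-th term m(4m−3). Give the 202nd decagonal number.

The 202nd decagonal number is n(4n−3) with n = 202.
202·(4·202 − 3) = 202·805 = 162610.

162610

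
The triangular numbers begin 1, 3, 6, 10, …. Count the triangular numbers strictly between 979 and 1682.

The n-th triangular number is n(n+1)/2.
Smallest index with value > 979: n = 44 (giving 990).
Largest index with value < 1682: n = 57 (giving 1653).
Indices 44 through 57: 14 terms.

14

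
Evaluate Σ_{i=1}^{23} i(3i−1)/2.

Σ i(3i−1)/2 = (3Σi² − Σi) / 2 over i = 1..23.
Σi = 276 and Σi² = 4324.
(3·4324 − 1·276) / 2 = 12696/2 = 6348.

6348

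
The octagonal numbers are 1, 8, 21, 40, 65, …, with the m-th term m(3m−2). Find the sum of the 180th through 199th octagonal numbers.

2149030

Σ i(3i−2) = 3Σi² − 2Σi over i = 180..199.
Σi = 19900 − 16110 = 3790 and Σi² = 2646700 − 1927830 = 718870.
3·718870 − 2·3790 = 2149030.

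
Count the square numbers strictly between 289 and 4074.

The n-th square number is n².
Smallest index with value > 289: n = 18 (giving 324).
Largest index with value < 4074: n = 63 (giving 3969).
Indices 18 through 63: 46 terms.

46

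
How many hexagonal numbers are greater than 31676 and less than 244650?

223

The n-th hexagonal number is n(2n−1).
Smallest index with value > 31676: n = 127 (giving 32131).
Largest index with value < 244650: n = 349 (giving 243253).
Indices 127 through 349: 223 terms.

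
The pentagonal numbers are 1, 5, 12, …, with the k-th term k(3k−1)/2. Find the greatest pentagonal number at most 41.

35

Solve n(3n−1)/2 ≤ 41 for integer n.
n = 5 gives 35 ≤ 41, while n = 6 gives 51 > 41; so the answer is 35.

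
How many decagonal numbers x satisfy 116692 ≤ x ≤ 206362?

56

The n-th decagonal number is n(4n−3).
Smallest index with value ≥ 116692: n = 172 (giving 117820).
Largest index with value ≤ 206362: n = 227 (giving 205435).
Indices 172 through 227: 56 terms.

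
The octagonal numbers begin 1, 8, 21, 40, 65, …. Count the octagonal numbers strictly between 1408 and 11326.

The n-th octagonal number is n(3n−2).
Smallest index with value > 1408: n = 23 (giving 1541).
Largest index with value < 11326: n = 61 (giving 11041).
Indices 23 through 61: 39 terms.

39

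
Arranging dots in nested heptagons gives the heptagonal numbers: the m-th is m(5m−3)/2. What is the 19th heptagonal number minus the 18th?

Consecutive heptagonal numbers differ by 5n − 4: here 5·19 − 4 = 91.

91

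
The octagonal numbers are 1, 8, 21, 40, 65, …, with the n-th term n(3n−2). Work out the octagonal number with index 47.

The 47th octagonal number is n(3n−2) with n = 47.
47·(3·47 − 2) = 47·139 = 6533.

6533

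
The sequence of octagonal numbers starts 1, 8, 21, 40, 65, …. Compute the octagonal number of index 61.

11041

The 61st octagonal number is n(3n−2) with n = 61.
61·(3·61 − 2) = 61·181 = 11041.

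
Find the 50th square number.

2500

The 50th square number is n² with n = 50.
50² = 2500.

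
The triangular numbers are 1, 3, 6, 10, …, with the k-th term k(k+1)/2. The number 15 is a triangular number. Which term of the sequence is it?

5

Set n(n+1)/2 = 15, giving n² + n − 30 = 0.
So n = (-1 + 11) / 2 = 10/2 = 5.
Check: 5·6/2 = 15. ✓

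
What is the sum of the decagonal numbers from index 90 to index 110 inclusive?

Σ i(4i−3) = 4Σi² − 3Σi over i = 90..110.
Σi = 6105 − 4005 = 2100 and Σi² = 449735 − 238965 = 210770.
4·210770 − 3·2100 = 836780.

836780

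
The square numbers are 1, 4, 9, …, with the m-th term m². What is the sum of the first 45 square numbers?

31395

Σ_{i=1}^{45} i² = 45·46·91/6 = 31395.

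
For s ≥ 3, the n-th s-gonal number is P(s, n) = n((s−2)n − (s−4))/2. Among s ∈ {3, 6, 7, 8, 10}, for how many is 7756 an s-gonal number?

1

s = 3: P(3, 124) = 7750 and P(3, 125) = 7875; 7756 is not s-gonal.
s = 6: P(6, 62) = 7626 and P(6, 63) = 7875; 7756 is not s-gonal.
s = 7: P(7, 56) = 7756. ✓
s = 8: P(8, 51) = 7701 and P(8, 52) = 8008; 7756 is not s-gonal.
s = 10: P(10, 44) = 7612 and P(10, 45) = 7965; 7756 is not s-gonal.
Hits: s ∈ {7} → 1.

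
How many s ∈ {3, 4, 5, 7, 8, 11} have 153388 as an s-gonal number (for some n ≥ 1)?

s = 3: P(3, 553) = 153181 and P(3, 554) = 153735; 153388 is not s-gonal.
s = 4: P(4, 391) = 152881 and P(4, 392) = 153664; 153388 is not s-gonal.
s = 5: P(5, 319) = 152482 and P(5, 320) = 153440; 153388 is not s-gonal.
s = 7: P(7, 248) = 153388. ✓
s = 8: P(8, 226) = 152776 and P(8, 227) = 154133; 153388 is not s-gonal.
s = 11: P(11, 185) = 153365 and P(11, 186) = 155031; 153388 is not s-gonal.
Hits: s ∈ {7} → 1.

1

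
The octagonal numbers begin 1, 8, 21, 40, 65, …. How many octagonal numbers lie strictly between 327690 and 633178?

The n-th octagonal number is n(3n−2).
Smallest index with value > 327690: n = 331 (giving 328021).
Largest index with value < 633178: n = 459 (giving 631125).
Indices 331 through 459: 129 terms.

129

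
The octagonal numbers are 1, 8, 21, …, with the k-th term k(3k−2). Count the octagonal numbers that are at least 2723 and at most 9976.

28

The n-th octagonal number is n(3n−2).
Smallest index with value ≥ 2723: n = 31 (giving 2821).
Largest index with value ≤ 9976: n = 58 (giving 9976).
Indices 31 through 58: 28 terms.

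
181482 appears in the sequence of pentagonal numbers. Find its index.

Set n(3n−1)/2 = 181482, giving 3n² − n − 362964 = 0.
The discriminant is 1 + 24·181482 = 4355569, and √4355569 = 2087.
So n = (1 + 2087) / 6 = 2088/6 = 348.

348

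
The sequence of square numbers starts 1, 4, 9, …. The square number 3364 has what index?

58

We need n² = 3364, so n = √3364 = 58.
Check: 58² = 3364. ✓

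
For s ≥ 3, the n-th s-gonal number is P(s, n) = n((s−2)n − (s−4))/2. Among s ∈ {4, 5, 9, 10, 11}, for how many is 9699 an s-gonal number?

s = 4: P(4, 98) = 9604 and P(4, 99) = 9801; 9699 is not s-gonal.
s = 5: P(5, 80) = 9560 and P(5, 81) = 9801; 9699 is not s-gonal.
s = 9: P(9, 53) = 9699. ✓
s = 10: P(10, 49) = 9457 and P(10, 50) = 9850; 9699 is not s-gonal.
s = 11: P(11, 46) = 9361 and P(11, 47) = 9776; 9699 is not s-gonal.
Hits: s ∈ {9} → 1.

1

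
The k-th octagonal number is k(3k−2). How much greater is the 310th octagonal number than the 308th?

310·(3·310 − 2) = 287680 and 308·(3·308 − 2) = 283976.
Difference: 287680 − 283976 = 3704.

3704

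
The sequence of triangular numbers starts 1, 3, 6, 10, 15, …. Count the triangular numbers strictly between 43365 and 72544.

The n-th triangular number is n(n+1)/2.
Smallest index with value > 43365: n = 295 (giving 43660).
Largest index with value < 72544: n = 380 (giving 72390).
Indices 295 through 380: 86 terms.

86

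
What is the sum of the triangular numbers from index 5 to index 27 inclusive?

3634

Σ i(i+1)/2 = (Σi² + Σi) / 2 over i = 5..27.
Σi = 378 − 10 = 368 and Σi² = 6930 − 30 = 6900.
(1·6900 + 1·368) / 2 = 7268/2 = 3634.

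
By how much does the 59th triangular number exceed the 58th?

Consecutive triangular numbers differ by n: T_{59} − T_{58} = 59.

59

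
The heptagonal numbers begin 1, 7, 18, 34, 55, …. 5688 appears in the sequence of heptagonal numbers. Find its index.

Set n(5n−3)/2 = 5688, giving 5n² − 3n − 11376 = 0.
The discriminant is 9 + 40·5688 = 227529, and √227529 = 477.
So n = (3 + 477) / 10 = 480/10 = 48.
Check: 48·(5·48 − 3)/2 = 5688. ✓

48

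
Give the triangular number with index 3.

The 3rd triangular number is n(n+1)/2 with n = 3.
3·4/2 = 12/2 = 6.

6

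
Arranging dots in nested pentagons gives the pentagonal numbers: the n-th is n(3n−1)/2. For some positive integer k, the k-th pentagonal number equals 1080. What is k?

Set n(3n−1)/2 = 1080, giving 3n² − n − 2160 = 0.
The discriminant is 1 + 24·1080 = 25921, and √25921 = 161.
So n = (1 + 161) / 6 = 162/6 = 27.

27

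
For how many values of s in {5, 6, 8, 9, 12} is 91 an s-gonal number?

1

s = 5: P(5, 7) = 70 and P(5, 8) = 92; 91 is not s-gonal.
s = 6: P(6, 7) = 91. ✓
s = 8: P(8, 5) = 65 and P(8, 6) = 96; 91 is not s-gonal.
s = 9: P(9, 5) = 75 and P(9, 6) = 111; 91 is not s-gonal.
s = 12: P(12, 4) = 64 and P(12, 5) = 105; 91 is not s-gonal.
Hits: s ∈ {6} → 1.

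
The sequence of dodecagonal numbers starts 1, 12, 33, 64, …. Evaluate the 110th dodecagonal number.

60060

The 110th dodecagonal number is n(5n−4) with n = 110.
110·(5·110 − 4) = 110·546 = 60060.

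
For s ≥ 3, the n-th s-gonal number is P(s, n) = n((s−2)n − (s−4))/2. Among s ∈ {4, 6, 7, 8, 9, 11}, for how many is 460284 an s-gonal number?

1

s = 4: P(4, 678) = 459684 and P(4, 679) = 461041; 460284 is not s-gonal.
s = 6: P(6, 479) = 458403 and P(6, 480) = 460320; 460284 is not s-gonal.
s = 7: P(7, 429) = 459459 and P(7, 430) = 461605; 460284 is not s-gonal.
s = 8: P(8, 392) = 460208 and P(8, 393) = 462561; 460284 is not s-gonal.
s = 9: P(9, 363) = 460284. ✓
s = 11: P(11, 320) = 459680 and P(11, 321) = 462561; 460284 is not s-gonal.
Hits: s ∈ {9} → 1.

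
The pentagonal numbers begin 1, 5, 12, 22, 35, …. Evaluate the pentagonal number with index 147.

32340

The 147th pentagonal number is n(3n−1)/2 with n = 147.
147·(3·147 − 1)/2 = 147·440/2 = 147·220 = 32340.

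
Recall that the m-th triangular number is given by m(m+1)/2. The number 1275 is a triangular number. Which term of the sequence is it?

50

Set n(n+1)/2 = 1275, giving n² + n − 2550 = 0.
The discriminant is 1 + 8·1275 = 10201, and √10201 = 101.
So n = (-1 + 101) / 2 = 100/2 = 50.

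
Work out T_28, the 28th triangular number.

406

The 28th triangular number is n(n+1)/2 with n = 28.
28·29/2 = 812/2 = 406.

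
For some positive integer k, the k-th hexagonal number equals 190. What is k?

Set n(2n−1) = 190, giving 2n² − n − 190 = 0.
The discriminant is 1 + 8·190 = 1521, and √1521 = 39.
So n = (1 + 39) / 4 = 40/4 = 10.

10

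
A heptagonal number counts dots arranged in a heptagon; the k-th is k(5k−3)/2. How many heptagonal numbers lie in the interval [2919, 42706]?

The n-th heptagonal number is n(5n−3)/2.
Smallest index with value ≥ 2919: n = 35 (giving 3010).
Largest index with value ≤ 42706: n = 131 (giving 42706).
Indices 35 through 131: 97 terms.

97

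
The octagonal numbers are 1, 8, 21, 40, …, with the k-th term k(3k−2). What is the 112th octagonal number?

37408

The 112th octagonal number is n(3n−2) with n = 112.
112·(3·112 − 2) = 112·334 = 37408.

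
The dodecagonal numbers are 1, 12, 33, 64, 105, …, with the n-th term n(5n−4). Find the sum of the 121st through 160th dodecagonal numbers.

Σ i(5i−4) = 5Σi² − 4Σi over i = 121..160.
Σi = 12880 − 7260 = 5620 and Σi² = 1378160 − 583220 = 794940.
5·794940 − 4·5620 = 3952220.

3952220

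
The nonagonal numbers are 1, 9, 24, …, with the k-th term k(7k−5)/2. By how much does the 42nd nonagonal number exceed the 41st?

288

Consecutive nonagonal numbers differ by 7n − 6: here 7·42 − 6 = 288.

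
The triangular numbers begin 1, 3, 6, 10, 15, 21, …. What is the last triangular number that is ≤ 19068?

Solve n(n+1)/2 ≤ 19068 for integer n.
n = 194 gives 18915 ≤ 19068, while n = 195 gives 19110 > 19068; so the answer is 18915.

18915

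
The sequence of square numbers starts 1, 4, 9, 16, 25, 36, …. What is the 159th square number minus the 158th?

317

n² − (n−1)² = 2n − 1, so 159² − 158² = 2·159 − 1 = 317.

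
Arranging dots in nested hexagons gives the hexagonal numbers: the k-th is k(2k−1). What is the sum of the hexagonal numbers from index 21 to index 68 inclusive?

Σ i(2i−1) = 2Σi² − Σi over i = 21..68.
Σi = 2346 − 210 = 2136 and Σi² = 107134 − 2870 = 104264.
2·104264 − 1·2136 = 206392.

206392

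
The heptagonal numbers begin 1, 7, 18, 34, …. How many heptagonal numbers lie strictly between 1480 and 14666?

52

The n-th heptagonal number is n(5n−3)/2.
Smallest index with value > 1480: n = 25 (giving 1525).
Largest index with value < 14666: n = 76 (giving 14326).
Indices 25 through 76: 52 terms.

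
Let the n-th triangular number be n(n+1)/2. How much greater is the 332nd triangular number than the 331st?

332

Consecutive triangular numbers differ by n: T_{332} − T_{331} = 332.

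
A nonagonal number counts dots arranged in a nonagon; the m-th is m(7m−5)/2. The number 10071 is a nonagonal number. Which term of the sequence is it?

Set n(7n−5)/2 = 10071, giving 7n² − 5n − 20142 = 0.
The discriminant is 25 + 56·10071 = 564001, and √564001 = 751.
So n = (5 + 751) / 14 = 756/14 = 54.

54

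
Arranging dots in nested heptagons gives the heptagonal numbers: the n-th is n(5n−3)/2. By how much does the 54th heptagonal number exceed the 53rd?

Consecutive heptagonal numbers differ by 5n − 4: here 5·54 − 4 = 266.

266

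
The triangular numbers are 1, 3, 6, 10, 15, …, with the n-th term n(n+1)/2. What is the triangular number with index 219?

The 219th triangular number is n(n+1)/2 with n = 219.
219·220/2 = 48180/2 = 24090.

24090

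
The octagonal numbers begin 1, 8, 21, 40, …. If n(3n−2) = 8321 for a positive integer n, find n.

Set n(3n−2) = 8321, giving 3n² − 2n − 8321 = 0.
So n = (2 + 316) / 6 = 318/6 = 53.

53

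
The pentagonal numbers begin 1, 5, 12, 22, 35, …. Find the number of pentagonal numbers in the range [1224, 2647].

14

The n-th pentagonal number is n(3n−1)/2.
Smallest index with value ≥ 1224: n = 29 (giving 1247).
Largest index with value ≤ 2647: n = 42 (giving 2625).
Indices 29 through 42: 14 terms.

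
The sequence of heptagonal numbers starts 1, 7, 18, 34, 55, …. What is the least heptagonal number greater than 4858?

Solve n(5n−3)/2 > 4858 for integer n.
The largest n with value ≤ 4858 is 44 (since 4774 ≤ 4858 < 4995), so the first above is n = 45, value 4995.

4995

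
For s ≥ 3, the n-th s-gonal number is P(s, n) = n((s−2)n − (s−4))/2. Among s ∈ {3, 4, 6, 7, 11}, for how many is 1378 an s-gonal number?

1

s = 3: P(3, 52) = 1378. ✓
s = 4: P(4, 37) = 1369 and P(4, 38) = 1444; 1378 is not s-gonal.
s = 6: P(6, 26) = 1326 and P(6, 27) = 1431; 1378 is not s-gonal.
s = 7: P(7, 23) = 1288 and P(7, 24) = 1404; 1378 is not s-gonal.
s = 11: P(11, 17) = 1241 and P(11, 18) = 1395; 1378 is not s-gonal.
Hits: s ∈ {3} → 1.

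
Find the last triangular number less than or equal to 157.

Solve n(n+1)/2 ≤ 157 for integer n.
n = 17 gives 153 ≤ 157, while n = 18 gives 171 > 157; so the answer is 153.

153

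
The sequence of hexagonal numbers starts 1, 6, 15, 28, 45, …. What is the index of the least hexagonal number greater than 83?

Solve n(2n−1) > 83 for integer n.
The largest n with value ≤ 83 is 6 (since 66 ≤ 83 < 91), so the first above is n = 7, value 91.

7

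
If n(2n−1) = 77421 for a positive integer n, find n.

197

Set n(2n−1) = 77421, giving 2n² − n − 77421 = 0.
So n = (1 + 787) / 4 = 788/4 = 197.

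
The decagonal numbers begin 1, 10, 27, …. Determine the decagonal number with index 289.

289·(4·289 − 3) = 289·1153 = 333217.

333217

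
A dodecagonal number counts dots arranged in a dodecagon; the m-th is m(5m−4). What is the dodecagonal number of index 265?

350065

The 265th dodecagonal number is n(5n−4) with n = 265.
265·(5·265 − 4) = 265·1321 = 350065.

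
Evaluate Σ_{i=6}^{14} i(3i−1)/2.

1395

Σ i(3i−1)/2 = (3Σi² − Σi) / 2 over i = 6..14.
Σi = 105 − 15 = 90 and Σi² = 1015 − 55 = 960.
(3·960 − 1·90) / 2 = 2790/2 = 1395.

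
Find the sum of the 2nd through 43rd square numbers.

Σ_{i=2}^{43} i² = 27434 − 1 = 27433.

27433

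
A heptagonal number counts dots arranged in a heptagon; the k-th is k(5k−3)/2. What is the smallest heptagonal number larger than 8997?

Solve n(5n−3)/2 > 8997 for integer n.
The largest n with value ≤ 8997 is 60 (since 8910 ≤ 8997 < 9211), so the first above is n = 61, value 9211.

9211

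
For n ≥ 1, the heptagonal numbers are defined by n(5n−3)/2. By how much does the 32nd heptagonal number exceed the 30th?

307

32·(5·32 − 3)/2 = 2512 and 30·(5·30 − 3)/2 = 2205.
Difference: 2512 − 2205 = 307.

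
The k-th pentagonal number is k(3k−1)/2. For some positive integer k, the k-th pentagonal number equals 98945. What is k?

Set n(3n−1)/2 = 98945, giving 3n² − n − 197890 = 0.
The discriminant is 1 + 24·98945 = 2374681, and √2374681 = 1541.
So n = (1 + 1541) / 6 = 1542/6 = 257.
Check: 257·(3·257 − 1)/2 = 98945. ✓

257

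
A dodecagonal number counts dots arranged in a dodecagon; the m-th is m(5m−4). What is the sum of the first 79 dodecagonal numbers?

Σ i(5i−4) = 5Σi² − 4Σi over i = 1..79.
Σi = 3160 and Σi² = 167480.
5·167480 − 4·3160 = 824760.

824760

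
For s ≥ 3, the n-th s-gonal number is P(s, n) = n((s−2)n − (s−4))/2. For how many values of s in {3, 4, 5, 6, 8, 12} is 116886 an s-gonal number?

s = 3: P(3, 483) = 116886. ✓
s = 4: P(4, 341) = 116281 and P(4, 342) = 116964; 116886 is not s-gonal.
s = 5: P(5, 279) = 116622 and P(5, 280) = 117460; 116886 is not s-gonal.
s = 6: P(6, 242) = 116886. ✓
s = 8: P(8, 197) = 116033 and P(8, 198) = 117216; 116886 is not s-gonal.
s = 12: P(12, 153) = 116433 and P(12, 154) = 117964; 116886 is not s-gonal.
Hits: s ∈ {3, 6} → 2.

2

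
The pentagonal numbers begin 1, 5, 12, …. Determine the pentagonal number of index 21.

651

21·(3·21 − 1)/2 = 21·62/2 = 21·31 = 651.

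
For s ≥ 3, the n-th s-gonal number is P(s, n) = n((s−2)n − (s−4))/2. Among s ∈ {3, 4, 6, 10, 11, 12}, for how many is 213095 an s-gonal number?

s = 3: P(3, 652) = 212878 and P(3, 653) = 213531; 213095 is not s-gonal.
s = 4: P(4, 461) = 212521 and P(4, 462) = 213444; 213095 is not s-gonal.
s = 6: P(6, 326) = 212226 and P(6, 327) = 213531; 213095 is not s-gonal.
s = 10: P(10, 231) = 212751 and P(10, 232) = 214600; 213095 is not s-gonal.
s = 11: P(11, 218) = 213095. ✓
s = 12: P(12, 206) = 211356 and P(12, 207) = 213417; 213095 is not s-gonal.
Hits: s ∈ {11} → 1.

1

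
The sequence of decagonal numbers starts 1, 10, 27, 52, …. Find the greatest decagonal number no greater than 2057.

2047

Solve n(4n−3) ≤ 2057 for integer n.
n = 23 gives 2047 ≤ 2057, while n = 24 gives 2232 > 2057; so the answer is 2047.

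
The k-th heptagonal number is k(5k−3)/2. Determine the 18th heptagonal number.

18·(5·18 − 3)/2 = 18·87/2 = 783.

783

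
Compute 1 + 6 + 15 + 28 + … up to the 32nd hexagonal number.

Σ i(2i−1) = 2Σi² − Σi over i = 1..32.
Σi = 528 and Σi² = 11440.
2·11440 − 1·528 = 22352.

22352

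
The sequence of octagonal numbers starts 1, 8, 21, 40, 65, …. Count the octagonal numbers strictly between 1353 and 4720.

18

The n-th octagonal number is n(3n−2).
Smallest index with value > 1353: n = 22 (giving 1408).
Largest index with value < 4720: n = 39 (giving 4485).
Indices 22 through 39: 18 terms.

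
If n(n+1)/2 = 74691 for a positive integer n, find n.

386

Set n(n+1)/2 = 74691, giving n² + n − 149382 = 0.
The discriminant is 1 + 8·74691 = 597529, and √597529 = 773.
So n = (-1 + 773) / 2 = 772/2 = 386.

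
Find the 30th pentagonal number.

The 30th pentagonal number is n(3n−1)/2 with n = 30.
30·(3·30 − 1)/2 = 30·89/2 = 1335.

1335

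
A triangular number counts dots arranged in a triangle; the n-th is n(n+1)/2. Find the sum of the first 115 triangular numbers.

260130

Σ i(i+1)/2 = (Σi² + Σi) / 2 over i = 1..115.
Σi = 6670 and Σi² = 513590.
(1·513590 + 1·6670) / 2 = 520260/2 = 260130.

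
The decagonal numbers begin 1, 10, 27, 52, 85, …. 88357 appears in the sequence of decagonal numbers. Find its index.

149

Set n(4n−3) = 88357, giving 4n² − 3n − 88357 = 0.
The discriminant is 9 + 16·88357 = 1413721, and √1413721 = 1189.
So n = (3 + 1189) / 8 = 1192/8 = 149.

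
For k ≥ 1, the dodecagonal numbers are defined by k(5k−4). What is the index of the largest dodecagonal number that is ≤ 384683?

277

Solve n(5n−4) ≤ 384683 for integer n.
n = 277 gives 382537 ≤ 384683, while n = 278 gives 385308 > 384683; so the answer is index 277.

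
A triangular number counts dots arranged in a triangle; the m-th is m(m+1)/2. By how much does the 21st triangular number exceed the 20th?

Consecutive triangular numbers differ by n: T_{21} − T_{20} = 21.

21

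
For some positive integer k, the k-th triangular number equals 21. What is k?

6

Set n(n+1)/2 = 21, giving n² + n − 42 = 0.
The discriminant is 1 + 8·21 = 169, and √169 = 13.
So n = (-1 + 13) / 2 = 12/2 = 6.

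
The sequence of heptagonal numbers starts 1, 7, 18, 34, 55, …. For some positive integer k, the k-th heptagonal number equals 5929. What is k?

49

Set n(5n−3)/2 = 5929, giving 5n² − 3n − 11858 = 0.
So n = (3 + 487) / 10 = 490/10 = 49.
Check: 49·(5·49 − 3)/2 = 5929. ✓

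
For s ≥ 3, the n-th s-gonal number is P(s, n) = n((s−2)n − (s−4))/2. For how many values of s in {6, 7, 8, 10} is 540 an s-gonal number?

s = 6: P(6, 16) = 496 and P(6, 17) = 561; 540 is not s-gonal.
s = 7: P(7, 15) = 540. ✓
s = 8: P(8, 13) = 481 and P(8, 14) = 560; 540 is not s-gonal.
s = 10: P(10, 12) = 540. ✓
Hits: s ∈ {7, 10} → 2.

2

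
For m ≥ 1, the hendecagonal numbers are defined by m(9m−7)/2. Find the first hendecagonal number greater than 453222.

453945

Solve n(9n−7)/2 > 453222 for integer n.
The largest n with value ≤ 453222 is 317 (since 451091 ≤ 453222 < 453945), so the first above is n = 318, value 453945.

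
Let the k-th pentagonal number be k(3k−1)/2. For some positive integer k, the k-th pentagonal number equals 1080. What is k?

Set n(3n−1)/2 = 1080, giving 3n² − n − 2160 = 0.
The discriminant is 1 + 24·1080 = 25921, and √25921 = 161.
So n = (1 + 161) / 6 = 162/6 = 27.
Check: 27·(3·27 − 1)/2 = 1080. ✓

27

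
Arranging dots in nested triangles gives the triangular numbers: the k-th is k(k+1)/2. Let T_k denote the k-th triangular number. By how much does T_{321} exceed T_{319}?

641

321·322/2 = 51681 and 319·320/2 = 51040.
Difference: 51681 − 51040 = 641.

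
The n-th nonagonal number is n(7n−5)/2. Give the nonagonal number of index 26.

2301

The 26th nonagonal number is n(7n−5)/2 with n = 26.
26·(7·26 − 5)/2 = 26·177/2 = 2301.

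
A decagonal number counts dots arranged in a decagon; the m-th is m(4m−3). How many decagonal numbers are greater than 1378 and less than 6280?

The n-th decagonal number is n(4n−3).
Smallest index with value > 1378: n = 19 (giving 1387).
Largest index with value < 6280: n = 39 (giving 5967).
Indices 19 through 39: 21 terms.

21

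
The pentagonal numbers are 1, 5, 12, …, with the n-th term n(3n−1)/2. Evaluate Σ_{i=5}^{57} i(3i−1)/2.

Σ i(3i−1)/2 = (3Σi² − Σi) / 2 over i = 5..57.
Σi = 1653 − 10 = 1643 and Σi² = 63365 − 30 = 63335.
(3·63335 − 1·1643) / 2 = 188362/2 = 94181.

94181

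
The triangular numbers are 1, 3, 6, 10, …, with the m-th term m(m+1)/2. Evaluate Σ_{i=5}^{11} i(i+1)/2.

Σ i(i+1)/2 = (Σi² + Σi) / 2 over i = 5..11.
Σi = 66 − 10 = 56 and Σi² = 506 − 30 = 476.
(1·476 + 1·56) / 2 = 532/2 = 266.

266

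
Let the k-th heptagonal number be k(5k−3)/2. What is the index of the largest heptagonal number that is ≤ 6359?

Solve n(5n−3)/2 ≤ 6359 for integer n.
n = 50 gives 6175 ≤ 6359, while n = 51 gives 6426 > 6359; so the answer is index 50.

50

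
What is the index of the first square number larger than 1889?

44

Solve n² > 1889 for integer n.
The largest n with value ≤ 1889 is 43 (since 1849 ≤ 1889 < 1936), so the first above is n = 44, value 1936.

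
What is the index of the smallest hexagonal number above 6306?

Solve n(2n−1) > 6306 for integer n.
The largest n with value ≤ 6306 is 56 (since 6216 ≤ 6306 < 6441), so the first above is n = 57, value 6441.

57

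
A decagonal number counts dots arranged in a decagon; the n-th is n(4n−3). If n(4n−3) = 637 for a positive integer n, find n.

Set n(4n−3) = 637, giving 4n² − 3n − 637 = 0.
The discriminant is 9 + 16·637 = 10201, and √10201 = 101.
So n = (3 + 101) / 8 = 104/8 = 13.

13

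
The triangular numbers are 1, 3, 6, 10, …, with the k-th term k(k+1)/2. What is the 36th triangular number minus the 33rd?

36·37/2 = 666 and 33·34/2 = 561.
Difference: 666 − 561 = 105.

105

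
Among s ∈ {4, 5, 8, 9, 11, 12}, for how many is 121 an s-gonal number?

s = 4: P(4, 11) = 121. ✓
s = 5: P(5, 9) = 117 and P(5, 10) = 145; 121 is not s-gonal.
s = 8: P(8, 6) = 96 and P(8, 7) = 133; 121 is not s-gonal.
s = 9: P(9, 6) = 111 and P(9, 7) = 154; 121 is not s-gonal.
s = 11: P(11, 5) = 95 and P(11, 6) = 141; 121 is not s-gonal.
s = 12: P(12, 5) = 105 and P(12, 6) = 156; 121 is not s-gonal.
Hits: s ∈ {4} → 1.

1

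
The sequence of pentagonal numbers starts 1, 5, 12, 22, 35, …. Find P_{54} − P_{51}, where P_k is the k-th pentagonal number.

54·(3·54 − 1)/2 = 4347 and 51·(3·51 − 1)/2 = 3876.
Difference: 4347 − 3876 = 471.

471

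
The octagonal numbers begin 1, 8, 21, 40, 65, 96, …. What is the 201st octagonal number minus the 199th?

201·(3·201 − 2) = 120801 and 199·(3·199 − 2) = 118405.
Difference: 120801 − 118405 = 2396.

2396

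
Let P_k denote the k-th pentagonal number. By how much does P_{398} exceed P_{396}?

2381

398·(3·398 − 1)/2 = 237407 and 396·(3·396 − 1)/2 = 235026.
Difference: 237407 − 235026 = 2381.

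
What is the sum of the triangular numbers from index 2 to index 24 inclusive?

2599

Σ i(i+1)/2 = (Σi² + Σi) / 2 over i = 2..24.
Σi = 300 − 1 = 299 and Σi² = 4900 − 1 = 4899.
(1·4899 + 1·299) / 2 = 5198/2 = 2599.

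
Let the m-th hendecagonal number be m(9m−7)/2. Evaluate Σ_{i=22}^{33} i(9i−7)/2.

40326

Σ i(9i−7)/2 = (9Σi² − 7Σi) / 2 over i = 22..33.
Σi = 561 − 231 = 330 and Σi² = 12529 − 3311 = 9218.
(9·9218 − 7·330) / 2 = 80652/2 = 40326.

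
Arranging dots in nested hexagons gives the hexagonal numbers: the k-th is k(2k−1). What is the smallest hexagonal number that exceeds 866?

946

Solve n(2n−1) > 866 for integer n.
The largest n with value ≤ 866 is 21 (since 861 ≤ 866 < 946), so the first above is n = 22, value 946.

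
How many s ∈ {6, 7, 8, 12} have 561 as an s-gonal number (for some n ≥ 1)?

2

s = 6: P(6, 17) = 561. ✓
s = 7: P(7, 15) = 540 and P(7, 16) = 616; 561 is not s-gonal.
s = 8: P(8, 14) = 560 and P(8, 15) = 645; 561 is not s-gonal.
s = 12: P(12, 11) = 561. ✓
Hits: s ∈ {6, 12} → 2.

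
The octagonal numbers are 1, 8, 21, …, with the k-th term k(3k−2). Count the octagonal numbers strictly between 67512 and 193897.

104

The n-th octagonal number is n(3n−2).
Smallest index with value > 67512: n = 151 (giving 68101).
Largest index with value < 193897: n = 254 (giving 193040).
Indices 151 through 254: 104 terms.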